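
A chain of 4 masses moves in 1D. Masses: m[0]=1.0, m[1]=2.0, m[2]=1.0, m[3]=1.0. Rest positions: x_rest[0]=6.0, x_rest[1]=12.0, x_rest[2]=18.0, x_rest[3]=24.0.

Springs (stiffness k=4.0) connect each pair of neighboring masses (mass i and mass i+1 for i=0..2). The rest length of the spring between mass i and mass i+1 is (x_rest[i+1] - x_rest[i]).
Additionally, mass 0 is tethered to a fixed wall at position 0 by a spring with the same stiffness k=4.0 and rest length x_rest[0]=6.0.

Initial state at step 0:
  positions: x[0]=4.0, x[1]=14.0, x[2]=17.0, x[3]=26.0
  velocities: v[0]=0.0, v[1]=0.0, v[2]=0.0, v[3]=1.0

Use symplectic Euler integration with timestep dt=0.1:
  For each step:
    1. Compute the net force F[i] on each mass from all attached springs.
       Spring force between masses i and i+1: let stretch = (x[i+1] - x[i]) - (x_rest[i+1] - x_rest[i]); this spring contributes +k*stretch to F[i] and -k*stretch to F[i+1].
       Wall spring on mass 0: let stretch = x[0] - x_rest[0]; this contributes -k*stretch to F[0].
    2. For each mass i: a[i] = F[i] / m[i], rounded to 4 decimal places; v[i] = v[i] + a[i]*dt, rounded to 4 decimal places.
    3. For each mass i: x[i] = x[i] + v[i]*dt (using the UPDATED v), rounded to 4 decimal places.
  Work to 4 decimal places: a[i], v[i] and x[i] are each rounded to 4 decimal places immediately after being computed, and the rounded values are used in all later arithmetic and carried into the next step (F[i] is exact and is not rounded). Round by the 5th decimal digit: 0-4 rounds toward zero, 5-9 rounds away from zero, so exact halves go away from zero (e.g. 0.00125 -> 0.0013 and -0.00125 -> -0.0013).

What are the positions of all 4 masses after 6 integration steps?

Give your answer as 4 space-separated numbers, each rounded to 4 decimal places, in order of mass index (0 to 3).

Answer: 7.5098 11.9939 20.3629 24.8263

Derivation:
Step 0: x=[4.0000 14.0000 17.0000 26.0000] v=[0.0000 0.0000 0.0000 1.0000]
Step 1: x=[4.2400 13.8600 17.2400 25.9800] v=[2.4000 -1.4000 2.4000 -0.2000]
Step 2: x=[4.6952 13.5952 17.6944 25.8504] v=[4.5520 -2.6480 4.5440 -1.2960]
Step 3: x=[5.3186 13.2344 18.3111 25.6346] v=[6.2339 -3.6082 6.1667 -2.1584]
Step 4: x=[6.0459 12.8168 19.0176 25.3658] v=[7.2728 -4.1760 7.0654 -2.6878]
Step 5: x=[6.8022 12.3878 19.7300 25.0831] v=[7.5628 -4.2900 7.1244 -2.8271]
Step 6: x=[7.5098 11.9939 20.3629 24.8263] v=[7.0762 -3.9387 6.3288 -2.5683]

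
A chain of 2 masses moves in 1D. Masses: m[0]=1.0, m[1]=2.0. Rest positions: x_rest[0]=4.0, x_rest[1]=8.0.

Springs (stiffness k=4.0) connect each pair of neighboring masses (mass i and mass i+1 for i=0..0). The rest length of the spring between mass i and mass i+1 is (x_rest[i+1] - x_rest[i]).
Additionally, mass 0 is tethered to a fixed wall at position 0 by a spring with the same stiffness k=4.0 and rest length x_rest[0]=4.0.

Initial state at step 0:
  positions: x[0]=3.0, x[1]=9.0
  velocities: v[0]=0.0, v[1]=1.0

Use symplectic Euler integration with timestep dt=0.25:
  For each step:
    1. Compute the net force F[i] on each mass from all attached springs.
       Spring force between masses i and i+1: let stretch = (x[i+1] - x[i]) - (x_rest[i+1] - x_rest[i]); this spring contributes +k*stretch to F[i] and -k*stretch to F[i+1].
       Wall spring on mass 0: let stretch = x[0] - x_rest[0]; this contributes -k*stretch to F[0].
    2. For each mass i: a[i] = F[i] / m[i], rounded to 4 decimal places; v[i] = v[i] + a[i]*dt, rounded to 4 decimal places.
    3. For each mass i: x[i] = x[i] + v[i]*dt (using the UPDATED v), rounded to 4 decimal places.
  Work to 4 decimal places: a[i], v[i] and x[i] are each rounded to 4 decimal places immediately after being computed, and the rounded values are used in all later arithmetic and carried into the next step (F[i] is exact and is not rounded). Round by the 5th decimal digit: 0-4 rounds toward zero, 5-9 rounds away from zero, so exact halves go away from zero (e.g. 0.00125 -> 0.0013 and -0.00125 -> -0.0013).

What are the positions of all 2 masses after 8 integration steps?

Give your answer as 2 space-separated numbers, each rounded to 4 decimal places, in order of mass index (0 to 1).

Answer: 2.9760 9.0151

Derivation:
Step 0: x=[3.0000 9.0000] v=[0.0000 1.0000]
Step 1: x=[3.7500 9.0000] v=[3.0000 0.0000]
Step 2: x=[4.8750 8.8438] v=[4.5000 -0.6250]
Step 3: x=[5.7735 8.6915] v=[3.5938 -0.6094]
Step 4: x=[5.9581 8.6744] v=[0.7383 -0.0684]
Step 5: x=[5.3322 8.8178] v=[-2.5035 0.5735]
Step 6: x=[4.2447 9.0255] v=[-4.3501 0.8307]
Step 7: x=[3.2912 9.1356] v=[-3.8140 0.4403]
Step 8: x=[2.9760 9.0151] v=[-1.2608 -0.4819]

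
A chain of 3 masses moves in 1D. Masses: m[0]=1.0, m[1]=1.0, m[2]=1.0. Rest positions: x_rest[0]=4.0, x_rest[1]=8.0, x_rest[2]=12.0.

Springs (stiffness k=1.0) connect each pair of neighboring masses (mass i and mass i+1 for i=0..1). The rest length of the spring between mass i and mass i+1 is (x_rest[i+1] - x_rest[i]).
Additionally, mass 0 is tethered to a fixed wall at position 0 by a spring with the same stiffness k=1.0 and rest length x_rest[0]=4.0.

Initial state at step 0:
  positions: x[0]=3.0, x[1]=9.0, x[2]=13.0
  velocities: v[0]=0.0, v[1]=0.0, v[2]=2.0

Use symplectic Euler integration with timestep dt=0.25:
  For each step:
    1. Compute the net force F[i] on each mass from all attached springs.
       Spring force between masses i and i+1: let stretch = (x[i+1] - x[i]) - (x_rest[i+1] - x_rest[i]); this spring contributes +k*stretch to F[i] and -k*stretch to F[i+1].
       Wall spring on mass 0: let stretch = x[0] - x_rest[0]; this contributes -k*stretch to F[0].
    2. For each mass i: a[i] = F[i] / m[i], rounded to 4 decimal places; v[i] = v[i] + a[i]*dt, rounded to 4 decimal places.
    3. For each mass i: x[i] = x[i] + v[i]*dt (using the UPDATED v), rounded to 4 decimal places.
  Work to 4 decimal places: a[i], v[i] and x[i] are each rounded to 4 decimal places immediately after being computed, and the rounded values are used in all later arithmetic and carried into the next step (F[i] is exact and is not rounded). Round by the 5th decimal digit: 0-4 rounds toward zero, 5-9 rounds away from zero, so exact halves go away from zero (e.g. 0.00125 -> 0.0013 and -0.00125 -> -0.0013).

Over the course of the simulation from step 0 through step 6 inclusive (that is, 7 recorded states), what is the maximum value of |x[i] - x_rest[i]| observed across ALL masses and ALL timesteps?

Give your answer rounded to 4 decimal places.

Step 0: x=[3.0000 9.0000 13.0000] v=[0.0000 0.0000 2.0000]
Step 1: x=[3.1875 8.8750 13.5000] v=[0.7500 -0.5000 2.0000]
Step 2: x=[3.5313 8.6836 13.9610] v=[1.3750 -0.7656 1.8438]
Step 3: x=[3.9764 8.5000 14.3421] v=[1.7803 -0.7343 1.5245]
Step 4: x=[4.4557 8.3988 14.6081] v=[1.9171 -0.4047 1.0640]
Step 5: x=[4.9030 8.4393 14.7360] v=[1.7890 0.1619 0.5117]
Step 6: x=[5.2648 8.6523 14.7204] v=[1.4473 0.8520 -0.0625]
Max displacement = 2.7360

Answer: 2.7360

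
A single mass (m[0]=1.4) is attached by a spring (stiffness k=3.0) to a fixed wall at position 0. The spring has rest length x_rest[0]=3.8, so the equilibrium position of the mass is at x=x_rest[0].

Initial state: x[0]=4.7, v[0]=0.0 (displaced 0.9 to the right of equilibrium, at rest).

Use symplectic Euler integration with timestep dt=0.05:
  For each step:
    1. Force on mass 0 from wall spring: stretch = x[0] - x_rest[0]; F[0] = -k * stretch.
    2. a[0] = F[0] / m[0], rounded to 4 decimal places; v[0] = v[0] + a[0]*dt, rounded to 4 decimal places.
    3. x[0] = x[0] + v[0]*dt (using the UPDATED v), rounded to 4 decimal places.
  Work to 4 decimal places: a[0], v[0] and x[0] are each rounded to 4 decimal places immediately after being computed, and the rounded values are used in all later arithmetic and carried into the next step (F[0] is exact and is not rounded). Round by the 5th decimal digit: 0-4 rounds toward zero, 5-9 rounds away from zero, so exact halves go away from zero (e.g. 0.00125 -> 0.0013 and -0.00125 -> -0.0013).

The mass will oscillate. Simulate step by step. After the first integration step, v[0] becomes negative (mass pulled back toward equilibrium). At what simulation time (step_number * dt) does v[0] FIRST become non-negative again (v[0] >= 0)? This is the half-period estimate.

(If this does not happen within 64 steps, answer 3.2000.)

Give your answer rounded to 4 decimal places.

Answer: 2.1500

Derivation:
Step 0: x=[4.7000] v=[0.0000]
Step 1: x=[4.6952] v=[-0.0964]
Step 2: x=[4.6856] v=[-0.1923]
Step 3: x=[4.6712] v=[-0.2872]
Step 4: x=[4.6522] v=[-0.3805]
Step 5: x=[4.6286] v=[-0.4718]
Step 6: x=[4.6006] v=[-0.5606]
Step 7: x=[4.5683] v=[-0.6464]
Step 8: x=[4.5319] v=[-0.7287]
Step 9: x=[4.4915] v=[-0.8071]
Step 10: x=[4.4474] v=[-0.8812]
Step 11: x=[4.3999] v=[-0.9506]
Step 12: x=[4.3492] v=[-1.0149]
Step 13: x=[4.2955] v=[-1.0737]
Step 14: x=[4.2392] v=[-1.1268]
Step 15: x=[4.1805] v=[-1.1739]
Step 16: x=[4.1198] v=[-1.2147]
Step 17: x=[4.0574] v=[-1.2490]
Step 18: x=[3.9936] v=[-1.2766]
Step 19: x=[3.9287] v=[-1.2973]
Step 20: x=[3.8631] v=[-1.3111]
Step 21: x=[3.7972] v=[-1.3179]
Step 22: x=[3.7313] v=[-1.3176]
Step 23: x=[3.6658] v=[-1.3102]
Step 24: x=[3.6010] v=[-1.2958]
Step 25: x=[3.5373] v=[-1.2745]
Step 26: x=[3.4750] v=[-1.2464]
Step 27: x=[3.4144] v=[-1.2116]
Step 28: x=[3.3559] v=[-1.1703]
Step 29: x=[3.2998] v=[-1.1227]
Step 30: x=[3.2463] v=[-1.0691]
Step 31: x=[3.1958] v=[-1.0098]
Step 32: x=[3.1485] v=[-0.9451]
Step 33: x=[3.1047] v=[-0.8753]
Step 34: x=[3.0647] v=[-0.8008]
Step 35: x=[3.0286] v=[-0.7220]
Step 36: x=[2.9966] v=[-0.6394]
Step 37: x=[2.9689] v=[-0.5533]
Step 38: x=[2.9457] v=[-0.4643]
Step 39: x=[2.9271] v=[-0.3728]
Step 40: x=[2.9131] v=[-0.2793]
Step 41: x=[2.9039] v=[-0.1843]
Step 42: x=[2.8995] v=[-0.0883]
Step 43: x=[2.8999] v=[0.0082]
First v>=0 after going negative at step 43, time=2.1500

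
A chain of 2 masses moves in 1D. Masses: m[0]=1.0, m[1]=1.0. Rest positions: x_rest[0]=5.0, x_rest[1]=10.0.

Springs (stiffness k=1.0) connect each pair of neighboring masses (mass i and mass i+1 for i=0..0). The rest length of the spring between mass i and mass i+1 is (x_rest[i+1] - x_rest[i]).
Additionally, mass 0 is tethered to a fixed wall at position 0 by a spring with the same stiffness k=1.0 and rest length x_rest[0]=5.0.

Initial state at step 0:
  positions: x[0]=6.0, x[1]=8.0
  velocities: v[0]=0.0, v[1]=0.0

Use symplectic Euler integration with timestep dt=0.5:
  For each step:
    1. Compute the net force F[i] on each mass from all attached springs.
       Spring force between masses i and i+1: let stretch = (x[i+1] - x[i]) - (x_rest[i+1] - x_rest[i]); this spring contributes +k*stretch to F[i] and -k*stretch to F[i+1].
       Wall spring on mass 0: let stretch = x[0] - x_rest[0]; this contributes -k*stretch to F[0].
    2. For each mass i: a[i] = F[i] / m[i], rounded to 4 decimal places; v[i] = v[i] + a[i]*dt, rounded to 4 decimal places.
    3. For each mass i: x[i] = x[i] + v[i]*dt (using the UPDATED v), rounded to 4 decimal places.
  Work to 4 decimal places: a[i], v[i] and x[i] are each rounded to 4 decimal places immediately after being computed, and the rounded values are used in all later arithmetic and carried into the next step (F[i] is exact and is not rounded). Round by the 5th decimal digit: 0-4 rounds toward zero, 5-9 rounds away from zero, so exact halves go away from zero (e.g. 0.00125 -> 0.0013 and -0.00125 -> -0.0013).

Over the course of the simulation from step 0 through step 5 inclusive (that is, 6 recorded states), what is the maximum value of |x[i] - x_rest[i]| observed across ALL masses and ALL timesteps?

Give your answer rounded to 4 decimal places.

Answer: 2.0156

Derivation:
Step 0: x=[6.0000 8.0000] v=[0.0000 0.0000]
Step 1: x=[5.0000 8.7500] v=[-2.0000 1.5000]
Step 2: x=[3.6875 9.8125] v=[-2.6250 2.1250]
Step 3: x=[2.9844 10.5938] v=[-1.4063 1.5625]
Step 4: x=[3.4375 10.7227] v=[0.9062 0.2578]
Step 5: x=[4.8526 10.2803] v=[2.8301 -0.8848]
Max displacement = 2.0156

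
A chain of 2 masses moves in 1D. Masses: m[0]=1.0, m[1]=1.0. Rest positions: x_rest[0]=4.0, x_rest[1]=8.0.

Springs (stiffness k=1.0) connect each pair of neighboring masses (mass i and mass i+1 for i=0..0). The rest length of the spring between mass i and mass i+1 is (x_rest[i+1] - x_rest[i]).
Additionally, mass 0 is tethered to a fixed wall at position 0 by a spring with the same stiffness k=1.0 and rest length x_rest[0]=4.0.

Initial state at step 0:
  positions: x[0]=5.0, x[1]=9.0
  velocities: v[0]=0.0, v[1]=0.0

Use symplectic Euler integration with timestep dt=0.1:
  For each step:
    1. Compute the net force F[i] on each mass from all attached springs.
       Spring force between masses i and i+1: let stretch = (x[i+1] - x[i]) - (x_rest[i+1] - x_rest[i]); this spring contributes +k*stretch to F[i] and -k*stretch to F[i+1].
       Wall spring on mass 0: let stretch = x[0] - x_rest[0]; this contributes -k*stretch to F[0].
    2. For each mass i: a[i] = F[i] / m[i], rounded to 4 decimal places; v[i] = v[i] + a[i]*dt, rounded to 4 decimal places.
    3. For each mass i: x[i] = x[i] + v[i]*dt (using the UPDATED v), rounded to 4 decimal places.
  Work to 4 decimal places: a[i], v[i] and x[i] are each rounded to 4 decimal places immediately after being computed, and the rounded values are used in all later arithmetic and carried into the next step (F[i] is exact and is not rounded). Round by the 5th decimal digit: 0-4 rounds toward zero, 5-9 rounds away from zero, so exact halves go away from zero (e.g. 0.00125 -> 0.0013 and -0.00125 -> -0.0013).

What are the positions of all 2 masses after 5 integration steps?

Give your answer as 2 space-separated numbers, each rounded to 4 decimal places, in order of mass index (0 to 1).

Answer: 4.8569 8.9966

Derivation:
Step 0: x=[5.0000 9.0000] v=[0.0000 0.0000]
Step 1: x=[4.9900 9.0000] v=[-0.1000 0.0000]
Step 2: x=[4.9702 8.9999] v=[-0.1980 -0.0010]
Step 3: x=[4.9410 8.9995] v=[-0.2921 -0.0040]
Step 4: x=[4.9030 8.9985] v=[-0.3804 -0.0099]
Step 5: x=[4.8569 8.9966] v=[-0.4612 -0.0195]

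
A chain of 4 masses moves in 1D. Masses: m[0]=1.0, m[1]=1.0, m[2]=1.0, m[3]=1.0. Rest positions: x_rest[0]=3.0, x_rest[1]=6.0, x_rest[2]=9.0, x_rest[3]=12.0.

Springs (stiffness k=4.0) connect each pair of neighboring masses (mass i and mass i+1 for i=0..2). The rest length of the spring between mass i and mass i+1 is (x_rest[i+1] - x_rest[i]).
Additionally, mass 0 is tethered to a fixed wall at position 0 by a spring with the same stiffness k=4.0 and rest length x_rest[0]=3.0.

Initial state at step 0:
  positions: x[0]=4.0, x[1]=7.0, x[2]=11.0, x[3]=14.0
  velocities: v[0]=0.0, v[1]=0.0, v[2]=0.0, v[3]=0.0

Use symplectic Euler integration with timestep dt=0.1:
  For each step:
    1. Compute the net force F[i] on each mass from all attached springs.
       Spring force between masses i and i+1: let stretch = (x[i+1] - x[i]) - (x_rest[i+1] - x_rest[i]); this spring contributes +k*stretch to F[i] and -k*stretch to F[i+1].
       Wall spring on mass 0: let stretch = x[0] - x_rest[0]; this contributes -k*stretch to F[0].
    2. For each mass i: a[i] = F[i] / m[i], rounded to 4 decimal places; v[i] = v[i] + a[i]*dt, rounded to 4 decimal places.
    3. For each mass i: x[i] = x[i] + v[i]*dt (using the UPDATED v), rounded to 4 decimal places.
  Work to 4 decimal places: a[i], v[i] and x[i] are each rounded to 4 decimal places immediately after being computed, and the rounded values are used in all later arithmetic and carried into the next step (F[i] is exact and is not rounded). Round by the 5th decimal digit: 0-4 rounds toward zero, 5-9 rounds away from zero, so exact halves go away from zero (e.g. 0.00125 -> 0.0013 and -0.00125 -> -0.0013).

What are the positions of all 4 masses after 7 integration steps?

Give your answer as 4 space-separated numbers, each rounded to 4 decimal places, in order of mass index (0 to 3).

Step 0: x=[4.0000 7.0000 11.0000 14.0000] v=[0.0000 0.0000 0.0000 0.0000]
Step 1: x=[3.9600 7.0400 10.9600 14.0000] v=[-0.4000 0.4000 -0.4000 0.0000]
Step 2: x=[3.8848 7.1136 10.8848 13.9984] v=[-0.7520 0.7360 -0.7520 -0.0160]
Step 3: x=[3.7834 7.2089 10.7833 13.9923] v=[-1.0144 0.9530 -1.0150 -0.0614]
Step 4: x=[3.6676 7.3102 10.6672 13.9778] v=[-1.1576 1.0126 -1.1612 -0.1450]
Step 5: x=[3.5508 7.4000 10.5492 13.9509] v=[-1.1676 0.8984 -1.1798 -0.2692]
Step 6: x=[3.4460 7.4618 10.4413 13.9079] v=[-1.0482 0.6184 -1.0788 -0.4299]
Step 7: x=[3.3640 7.4822 10.3529 13.8463] v=[-0.8203 0.2039 -0.8840 -0.6165]

Answer: 3.3640 7.4822 10.3529 13.8463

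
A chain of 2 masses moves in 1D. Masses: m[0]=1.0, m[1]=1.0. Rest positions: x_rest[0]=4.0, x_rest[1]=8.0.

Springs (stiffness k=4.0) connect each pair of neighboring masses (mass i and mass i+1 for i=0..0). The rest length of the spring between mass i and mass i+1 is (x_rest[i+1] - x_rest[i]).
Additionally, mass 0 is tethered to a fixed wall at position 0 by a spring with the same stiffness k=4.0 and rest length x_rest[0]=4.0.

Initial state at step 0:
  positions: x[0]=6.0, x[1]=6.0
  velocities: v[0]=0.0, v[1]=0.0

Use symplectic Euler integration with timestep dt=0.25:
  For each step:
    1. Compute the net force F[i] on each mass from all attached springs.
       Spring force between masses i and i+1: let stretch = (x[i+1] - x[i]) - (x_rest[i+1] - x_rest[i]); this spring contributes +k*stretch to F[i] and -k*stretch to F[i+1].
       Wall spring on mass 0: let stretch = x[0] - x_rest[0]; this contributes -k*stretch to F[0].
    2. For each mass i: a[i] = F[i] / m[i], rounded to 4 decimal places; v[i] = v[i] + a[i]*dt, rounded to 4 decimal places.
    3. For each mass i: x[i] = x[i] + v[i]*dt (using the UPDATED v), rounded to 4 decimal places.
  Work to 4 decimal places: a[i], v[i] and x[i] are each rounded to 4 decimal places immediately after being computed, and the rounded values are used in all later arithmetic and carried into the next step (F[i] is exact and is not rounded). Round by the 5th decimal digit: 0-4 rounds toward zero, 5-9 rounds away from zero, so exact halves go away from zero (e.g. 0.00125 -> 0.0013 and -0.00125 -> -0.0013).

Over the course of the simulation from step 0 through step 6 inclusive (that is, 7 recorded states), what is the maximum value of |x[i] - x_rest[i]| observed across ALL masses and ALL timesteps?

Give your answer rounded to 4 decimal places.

Step 0: x=[6.0000 6.0000] v=[0.0000 0.0000]
Step 1: x=[4.5000 7.0000] v=[-6.0000 4.0000]
Step 2: x=[2.5000 8.3750] v=[-8.0000 5.5000]
Step 3: x=[1.3438 9.2813] v=[-4.6250 3.6250]
Step 4: x=[1.8360 9.2032] v=[1.9687 -0.3125]
Step 5: x=[3.7110 8.2833] v=[7.4999 -3.6797]
Step 6: x=[5.8013 7.2203] v=[8.3612 -4.2520]
Max displacement = 2.6562

Answer: 2.6562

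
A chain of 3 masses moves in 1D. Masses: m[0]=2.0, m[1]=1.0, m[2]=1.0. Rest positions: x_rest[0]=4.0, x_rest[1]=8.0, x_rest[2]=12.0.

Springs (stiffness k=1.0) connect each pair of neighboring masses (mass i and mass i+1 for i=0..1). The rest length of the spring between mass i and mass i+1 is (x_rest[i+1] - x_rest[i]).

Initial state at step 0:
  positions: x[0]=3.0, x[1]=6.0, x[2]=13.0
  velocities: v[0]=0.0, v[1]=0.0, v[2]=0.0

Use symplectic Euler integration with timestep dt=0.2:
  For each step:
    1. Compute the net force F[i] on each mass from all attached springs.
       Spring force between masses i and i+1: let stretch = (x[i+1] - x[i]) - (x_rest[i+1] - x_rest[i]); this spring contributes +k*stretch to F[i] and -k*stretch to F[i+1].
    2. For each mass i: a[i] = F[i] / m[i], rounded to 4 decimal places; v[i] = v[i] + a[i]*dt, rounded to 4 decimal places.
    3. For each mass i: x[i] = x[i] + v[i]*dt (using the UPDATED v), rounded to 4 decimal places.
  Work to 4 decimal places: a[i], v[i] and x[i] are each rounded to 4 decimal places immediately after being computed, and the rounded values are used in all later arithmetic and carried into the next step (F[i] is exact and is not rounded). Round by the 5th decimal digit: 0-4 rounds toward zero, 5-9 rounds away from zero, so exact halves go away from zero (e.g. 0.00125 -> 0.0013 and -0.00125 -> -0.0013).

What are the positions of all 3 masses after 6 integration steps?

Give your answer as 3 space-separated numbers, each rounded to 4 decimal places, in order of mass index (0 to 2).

Step 0: x=[3.0000 6.0000 13.0000] v=[0.0000 0.0000 0.0000]
Step 1: x=[2.9800 6.1600 12.8800] v=[-0.1000 0.8000 -0.6000]
Step 2: x=[2.9436 6.4616 12.6512] v=[-0.1820 1.5080 -1.1440]
Step 3: x=[2.8976 6.8701 12.3348] v=[-0.2302 2.0423 -1.5819]
Step 4: x=[2.8510 7.3382 11.9598] v=[-0.2330 2.3407 -1.8748]
Step 5: x=[2.8141 7.8117 11.5600] v=[-0.1843 2.3676 -1.9991]
Step 6: x=[2.7972 8.2352 11.1702] v=[-0.0845 2.1177 -1.9488]

Answer: 2.7972 8.2352 11.1702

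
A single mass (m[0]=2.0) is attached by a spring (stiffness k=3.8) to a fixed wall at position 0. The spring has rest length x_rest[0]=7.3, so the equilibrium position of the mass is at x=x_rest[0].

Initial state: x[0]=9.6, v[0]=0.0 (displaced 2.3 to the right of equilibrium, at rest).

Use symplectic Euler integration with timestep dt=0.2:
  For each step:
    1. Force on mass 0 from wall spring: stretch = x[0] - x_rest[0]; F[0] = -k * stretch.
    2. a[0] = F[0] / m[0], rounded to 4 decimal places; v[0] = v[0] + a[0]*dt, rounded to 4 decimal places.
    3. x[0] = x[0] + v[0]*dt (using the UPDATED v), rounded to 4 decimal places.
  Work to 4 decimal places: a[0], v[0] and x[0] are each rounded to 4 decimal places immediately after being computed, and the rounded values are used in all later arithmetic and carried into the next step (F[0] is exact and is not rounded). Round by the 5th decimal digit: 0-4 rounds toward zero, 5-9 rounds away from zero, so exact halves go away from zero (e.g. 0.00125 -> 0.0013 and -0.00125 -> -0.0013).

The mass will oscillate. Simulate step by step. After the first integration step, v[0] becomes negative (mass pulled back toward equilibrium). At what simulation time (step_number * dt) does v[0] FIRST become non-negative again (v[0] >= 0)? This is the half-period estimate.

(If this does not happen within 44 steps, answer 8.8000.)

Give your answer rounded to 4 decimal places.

Step 0: x=[9.6000] v=[0.0000]
Step 1: x=[9.4252] v=[-0.8740]
Step 2: x=[9.0889] v=[-1.6816]
Step 3: x=[8.6166] v=[-2.3614]
Step 4: x=[8.0443] v=[-2.8617]
Step 5: x=[7.4154] v=[-3.1445]
Step 6: x=[6.7777] v=[-3.1884]
Step 7: x=[6.1797] v=[-2.9899]
Step 8: x=[5.6669] v=[-2.5642]
Step 9: x=[5.2782] v=[-1.9436]
Step 10: x=[5.0431] v=[-1.1753]
Step 11: x=[4.9796] v=[-0.3177]
Step 12: x=[5.0924] v=[0.5641]
First v>=0 after going negative at step 12, time=2.4000

Answer: 2.4000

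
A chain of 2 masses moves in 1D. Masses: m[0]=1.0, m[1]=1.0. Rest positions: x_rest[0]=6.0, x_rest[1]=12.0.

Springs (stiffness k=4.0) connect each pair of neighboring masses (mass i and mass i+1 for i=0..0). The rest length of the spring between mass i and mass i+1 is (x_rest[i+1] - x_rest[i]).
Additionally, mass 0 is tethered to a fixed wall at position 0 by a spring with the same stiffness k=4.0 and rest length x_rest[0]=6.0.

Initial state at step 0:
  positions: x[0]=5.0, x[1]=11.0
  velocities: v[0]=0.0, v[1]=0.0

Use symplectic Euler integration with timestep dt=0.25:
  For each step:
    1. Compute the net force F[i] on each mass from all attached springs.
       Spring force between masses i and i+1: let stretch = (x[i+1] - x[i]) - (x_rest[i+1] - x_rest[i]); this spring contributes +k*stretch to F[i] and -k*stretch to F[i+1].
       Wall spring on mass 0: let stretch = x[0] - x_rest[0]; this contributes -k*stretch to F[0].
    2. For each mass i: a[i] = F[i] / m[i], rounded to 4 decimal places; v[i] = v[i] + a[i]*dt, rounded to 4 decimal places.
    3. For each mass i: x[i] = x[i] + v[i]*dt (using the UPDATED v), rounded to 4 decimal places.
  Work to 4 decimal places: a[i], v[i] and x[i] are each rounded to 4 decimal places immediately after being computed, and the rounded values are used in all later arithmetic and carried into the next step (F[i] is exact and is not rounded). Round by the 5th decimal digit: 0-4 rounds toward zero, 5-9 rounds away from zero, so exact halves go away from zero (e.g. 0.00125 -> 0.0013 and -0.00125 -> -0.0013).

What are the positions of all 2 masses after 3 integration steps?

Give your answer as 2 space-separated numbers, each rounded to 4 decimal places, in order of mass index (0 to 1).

Answer: 5.9531 11.2656

Derivation:
Step 0: x=[5.0000 11.0000] v=[0.0000 0.0000]
Step 1: x=[5.2500 11.0000] v=[1.0000 0.0000]
Step 2: x=[5.6250 11.0625] v=[1.5000 0.2500]
Step 3: x=[5.9531 11.2656] v=[1.3125 0.8125]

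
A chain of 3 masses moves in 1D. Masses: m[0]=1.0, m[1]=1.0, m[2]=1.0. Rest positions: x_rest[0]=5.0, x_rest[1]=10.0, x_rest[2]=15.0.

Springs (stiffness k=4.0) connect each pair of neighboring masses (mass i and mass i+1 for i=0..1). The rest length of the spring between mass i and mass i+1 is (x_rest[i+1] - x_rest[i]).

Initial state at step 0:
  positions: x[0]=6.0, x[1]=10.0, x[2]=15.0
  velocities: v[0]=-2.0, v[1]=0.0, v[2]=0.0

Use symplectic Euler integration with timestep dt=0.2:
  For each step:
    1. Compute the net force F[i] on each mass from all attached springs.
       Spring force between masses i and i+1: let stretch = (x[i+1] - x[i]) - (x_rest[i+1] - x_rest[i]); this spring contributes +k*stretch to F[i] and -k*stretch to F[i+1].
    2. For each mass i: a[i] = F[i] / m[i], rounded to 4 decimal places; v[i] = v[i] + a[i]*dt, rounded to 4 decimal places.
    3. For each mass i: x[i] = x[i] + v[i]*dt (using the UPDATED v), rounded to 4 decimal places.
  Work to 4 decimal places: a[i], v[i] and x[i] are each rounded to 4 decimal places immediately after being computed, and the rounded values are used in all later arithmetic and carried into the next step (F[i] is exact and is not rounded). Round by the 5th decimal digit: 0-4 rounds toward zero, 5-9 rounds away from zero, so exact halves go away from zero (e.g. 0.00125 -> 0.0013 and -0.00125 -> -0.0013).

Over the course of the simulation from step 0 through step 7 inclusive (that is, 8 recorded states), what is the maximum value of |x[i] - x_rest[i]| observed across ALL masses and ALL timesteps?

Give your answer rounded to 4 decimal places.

Answer: 1.1914

Derivation:
Step 0: x=[6.0000 10.0000 15.0000] v=[-2.0000 0.0000 0.0000]
Step 1: x=[5.4400 10.1600 15.0000] v=[-2.8000 0.8000 0.0000]
Step 2: x=[4.8352 10.3392 15.0256] v=[-3.0240 0.8960 0.1280]
Step 3: x=[4.3110 10.3876 15.1014] v=[-2.6208 0.2419 0.3789]
Step 4: x=[3.9591 10.2179 15.2230] v=[-1.7595 -0.8483 0.6079]
Step 5: x=[3.8086 9.8476 15.3438] v=[-0.7525 -1.8513 0.6038]
Step 6: x=[3.8243 9.3905 15.3852] v=[0.0787 -2.2855 0.2068]
Step 7: x=[3.9306 9.0020 15.2674] v=[0.5317 -1.9427 -0.5890]
Max displacement = 1.1914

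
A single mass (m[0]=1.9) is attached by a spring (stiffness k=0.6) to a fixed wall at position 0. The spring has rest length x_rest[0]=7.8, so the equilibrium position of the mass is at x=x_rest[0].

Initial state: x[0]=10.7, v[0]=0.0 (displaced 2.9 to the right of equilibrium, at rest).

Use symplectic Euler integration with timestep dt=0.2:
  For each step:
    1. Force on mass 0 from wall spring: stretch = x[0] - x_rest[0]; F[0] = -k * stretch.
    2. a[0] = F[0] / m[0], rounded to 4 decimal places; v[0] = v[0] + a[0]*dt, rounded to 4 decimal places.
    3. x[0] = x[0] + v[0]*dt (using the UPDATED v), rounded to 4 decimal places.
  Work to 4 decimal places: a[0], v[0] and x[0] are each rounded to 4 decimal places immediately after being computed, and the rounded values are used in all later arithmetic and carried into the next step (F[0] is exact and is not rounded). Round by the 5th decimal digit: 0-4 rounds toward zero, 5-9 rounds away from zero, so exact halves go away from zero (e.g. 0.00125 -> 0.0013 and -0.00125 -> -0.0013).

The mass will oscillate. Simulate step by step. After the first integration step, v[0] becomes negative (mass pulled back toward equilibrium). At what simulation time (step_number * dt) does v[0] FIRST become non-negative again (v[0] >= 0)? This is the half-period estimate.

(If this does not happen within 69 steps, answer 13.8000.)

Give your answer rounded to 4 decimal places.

Step 0: x=[10.7000] v=[0.0000]
Step 1: x=[10.6634] v=[-0.1832]
Step 2: x=[10.5906] v=[-0.3640]
Step 3: x=[10.4826] v=[-0.5402]
Step 4: x=[10.3407] v=[-0.7096]
Step 5: x=[10.1667] v=[-0.8701]
Step 6: x=[9.9628] v=[-1.0196]
Step 7: x=[9.7316] v=[-1.1562]
Step 8: x=[9.4760] v=[-1.2782]
Step 9: x=[9.1992] v=[-1.3841]
Step 10: x=[8.9047] v=[-1.4725]
Step 11: x=[8.5962] v=[-1.5423]
Step 12: x=[8.2777] v=[-1.5926]
Step 13: x=[7.9531] v=[-1.6228]
Step 14: x=[7.6266] v=[-1.6325]
Step 15: x=[7.3023] v=[-1.6215]
Step 16: x=[6.9843] v=[-1.5901]
Step 17: x=[6.6766] v=[-1.5386]
Step 18: x=[6.3831] v=[-1.4676]
Step 19: x=[6.1075] v=[-1.3781]
Step 20: x=[5.8533] v=[-1.2712]
Step 21: x=[5.6236] v=[-1.1483]
Step 22: x=[5.4214] v=[-1.0108]
Step 23: x=[5.2493] v=[-0.8606]
Step 24: x=[5.1094] v=[-0.6995]
Step 25: x=[5.0035] v=[-0.5296]
Step 26: x=[4.9329] v=[-0.3530]
Step 27: x=[4.8985] v=[-0.1719]
Step 28: x=[4.9008] v=[0.0114]
First v>=0 after going negative at step 28, time=5.6000

Answer: 5.6000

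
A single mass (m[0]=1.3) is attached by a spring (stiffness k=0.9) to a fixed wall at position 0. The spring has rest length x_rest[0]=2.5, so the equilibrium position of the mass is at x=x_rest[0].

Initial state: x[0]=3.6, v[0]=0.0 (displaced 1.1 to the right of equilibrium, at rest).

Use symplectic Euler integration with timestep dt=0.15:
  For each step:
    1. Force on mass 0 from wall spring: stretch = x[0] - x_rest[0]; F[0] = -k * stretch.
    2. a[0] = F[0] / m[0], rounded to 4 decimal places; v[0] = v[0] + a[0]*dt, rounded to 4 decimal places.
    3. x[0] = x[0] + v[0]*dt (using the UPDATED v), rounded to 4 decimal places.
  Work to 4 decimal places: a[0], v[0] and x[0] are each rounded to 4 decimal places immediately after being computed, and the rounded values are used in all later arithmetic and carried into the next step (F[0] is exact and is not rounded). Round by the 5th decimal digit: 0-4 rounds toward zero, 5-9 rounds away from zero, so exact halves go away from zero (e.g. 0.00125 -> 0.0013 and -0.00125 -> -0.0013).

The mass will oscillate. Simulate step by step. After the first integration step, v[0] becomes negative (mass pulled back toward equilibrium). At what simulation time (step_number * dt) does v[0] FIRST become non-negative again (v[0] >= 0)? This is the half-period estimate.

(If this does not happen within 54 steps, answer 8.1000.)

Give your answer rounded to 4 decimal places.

Step 0: x=[3.6000] v=[0.0000]
Step 1: x=[3.5829] v=[-0.1142]
Step 2: x=[3.5489] v=[-0.2267]
Step 3: x=[3.4986] v=[-0.3356]
Step 4: x=[3.4327] v=[-0.4393]
Step 5: x=[3.3523] v=[-0.5362]
Step 6: x=[3.2586] v=[-0.6247]
Step 7: x=[3.1531] v=[-0.7035]
Step 8: x=[3.0374] v=[-0.7713]
Step 9: x=[2.9133] v=[-0.8271]
Step 10: x=[2.7828] v=[-0.8700]
Step 11: x=[2.6479] v=[-0.8994]
Step 12: x=[2.5107] v=[-0.9148]
Step 13: x=[2.3733] v=[-0.9159]
Step 14: x=[2.2379] v=[-0.9027]
Step 15: x=[2.1066] v=[-0.8755]
Step 16: x=[1.9814] v=[-0.8346]
Step 17: x=[1.8643] v=[-0.7808]
Step 18: x=[1.7571] v=[-0.7148]
Step 19: x=[1.6614] v=[-0.6377]
Step 20: x=[1.5788] v=[-0.5506]
Step 21: x=[1.5106] v=[-0.4549]
Step 22: x=[1.4578] v=[-0.3522]
Step 23: x=[1.4212] v=[-0.2440]
Step 24: x=[1.4014] v=[-0.1320]
Step 25: x=[1.3987] v=[-0.0179]
Step 26: x=[1.4132] v=[0.0965]
First v>=0 after going negative at step 26, time=3.9000

Answer: 3.9000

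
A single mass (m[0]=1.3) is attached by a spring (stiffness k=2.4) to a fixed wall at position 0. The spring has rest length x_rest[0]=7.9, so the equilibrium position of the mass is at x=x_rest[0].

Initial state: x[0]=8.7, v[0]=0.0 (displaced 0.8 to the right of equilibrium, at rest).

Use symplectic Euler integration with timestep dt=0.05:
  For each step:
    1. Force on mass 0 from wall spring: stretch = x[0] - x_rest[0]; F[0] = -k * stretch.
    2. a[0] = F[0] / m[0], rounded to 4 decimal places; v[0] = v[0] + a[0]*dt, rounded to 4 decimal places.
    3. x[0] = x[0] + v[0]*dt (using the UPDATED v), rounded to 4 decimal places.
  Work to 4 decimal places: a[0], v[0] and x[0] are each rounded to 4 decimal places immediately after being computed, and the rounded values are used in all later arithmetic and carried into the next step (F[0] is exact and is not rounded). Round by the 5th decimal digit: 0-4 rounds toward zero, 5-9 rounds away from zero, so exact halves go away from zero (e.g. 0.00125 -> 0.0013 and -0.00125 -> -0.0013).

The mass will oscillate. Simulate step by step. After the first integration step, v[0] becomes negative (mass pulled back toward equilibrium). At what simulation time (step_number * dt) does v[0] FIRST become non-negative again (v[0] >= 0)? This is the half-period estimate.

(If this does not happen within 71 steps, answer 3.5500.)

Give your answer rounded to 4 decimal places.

Answer: 2.3500

Derivation:
Step 0: x=[8.7000] v=[0.0000]
Step 1: x=[8.6963] v=[-0.0738]
Step 2: x=[8.6889] v=[-0.1473]
Step 3: x=[8.6779] v=[-0.2201]
Step 4: x=[8.6633] v=[-0.2919]
Step 5: x=[8.6452] v=[-0.3624]
Step 6: x=[8.6236] v=[-0.4312]
Step 7: x=[8.5987] v=[-0.4980]
Step 8: x=[8.5706] v=[-0.5625]
Step 9: x=[8.5394] v=[-0.6244]
Step 10: x=[8.5052] v=[-0.6834]
Step 11: x=[8.4682] v=[-0.7393]
Step 12: x=[8.4286] v=[-0.7918]
Step 13: x=[8.3866] v=[-0.8406]
Step 14: x=[8.3423] v=[-0.8855]
Step 15: x=[8.2960] v=[-0.9263]
Step 16: x=[8.2479] v=[-0.9629]
Step 17: x=[8.1982] v=[-0.9950]
Step 18: x=[8.1471] v=[-1.0225]
Step 19: x=[8.0948] v=[-1.0453]
Step 20: x=[8.0416] v=[-1.0633]
Step 21: x=[7.9878] v=[-1.0764]
Step 22: x=[7.9336] v=[-1.0845]
Step 23: x=[7.8792] v=[-1.0876]
Step 24: x=[7.8249] v=[-1.0857]
Step 25: x=[7.7710] v=[-1.0788]
Step 26: x=[7.7177] v=[-1.0669]
Step 27: x=[7.6652] v=[-1.0501]
Step 28: x=[7.6138] v=[-1.0284]
Step 29: x=[7.5637] v=[-1.0020]
Step 30: x=[7.5152] v=[-0.9710]
Step 31: x=[7.4684] v=[-0.9355]
Step 32: x=[7.4236] v=[-0.8957]
Step 33: x=[7.3810] v=[-0.8517]
Step 34: x=[7.3408] v=[-0.8038]
Step 35: x=[7.3032] v=[-0.7522]
Step 36: x=[7.2683] v=[-0.6971]
Step 37: x=[7.2364] v=[-0.6388]
Step 38: x=[7.2075] v=[-0.5775]
Step 39: x=[7.1818] v=[-0.5136]
Step 40: x=[7.1594] v=[-0.4473]
Step 41: x=[7.1405] v=[-0.3789]
Step 42: x=[7.1251] v=[-0.3088]
Step 43: x=[7.1132] v=[-0.2373]
Step 44: x=[7.1050] v=[-0.1647]
Step 45: x=[7.1004] v=[-0.0913]
Step 46: x=[7.0995] v=[-0.0175]
Step 47: x=[7.1023] v=[0.0564]
First v>=0 after going negative at step 47, time=2.3500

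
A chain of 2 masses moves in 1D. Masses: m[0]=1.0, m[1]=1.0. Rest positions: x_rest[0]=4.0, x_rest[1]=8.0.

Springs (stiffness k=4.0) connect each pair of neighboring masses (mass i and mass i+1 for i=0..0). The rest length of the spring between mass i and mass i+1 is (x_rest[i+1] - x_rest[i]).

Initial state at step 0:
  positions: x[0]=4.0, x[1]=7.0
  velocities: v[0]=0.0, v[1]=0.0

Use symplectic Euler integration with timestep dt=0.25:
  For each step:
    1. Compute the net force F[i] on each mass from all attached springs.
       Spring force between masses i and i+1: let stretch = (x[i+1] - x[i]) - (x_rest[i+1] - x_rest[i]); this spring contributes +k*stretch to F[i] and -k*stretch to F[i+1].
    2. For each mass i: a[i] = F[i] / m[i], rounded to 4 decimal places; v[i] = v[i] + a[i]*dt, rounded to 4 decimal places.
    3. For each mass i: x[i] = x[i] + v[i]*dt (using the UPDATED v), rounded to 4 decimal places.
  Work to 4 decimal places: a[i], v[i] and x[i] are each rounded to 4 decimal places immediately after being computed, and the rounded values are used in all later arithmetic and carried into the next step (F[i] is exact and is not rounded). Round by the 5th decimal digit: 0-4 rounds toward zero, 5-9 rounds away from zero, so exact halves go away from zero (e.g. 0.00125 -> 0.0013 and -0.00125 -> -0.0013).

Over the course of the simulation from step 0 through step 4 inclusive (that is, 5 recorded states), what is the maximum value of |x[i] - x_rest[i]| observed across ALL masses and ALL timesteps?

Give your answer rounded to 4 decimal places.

Answer: 1.0312

Derivation:
Step 0: x=[4.0000 7.0000] v=[0.0000 0.0000]
Step 1: x=[3.7500 7.2500] v=[-1.0000 1.0000]
Step 2: x=[3.3750 7.6250] v=[-1.5000 1.5000]
Step 3: x=[3.0625 7.9375] v=[-1.2500 1.2500]
Step 4: x=[2.9688 8.0313] v=[-0.3750 0.3750]
Max displacement = 1.0312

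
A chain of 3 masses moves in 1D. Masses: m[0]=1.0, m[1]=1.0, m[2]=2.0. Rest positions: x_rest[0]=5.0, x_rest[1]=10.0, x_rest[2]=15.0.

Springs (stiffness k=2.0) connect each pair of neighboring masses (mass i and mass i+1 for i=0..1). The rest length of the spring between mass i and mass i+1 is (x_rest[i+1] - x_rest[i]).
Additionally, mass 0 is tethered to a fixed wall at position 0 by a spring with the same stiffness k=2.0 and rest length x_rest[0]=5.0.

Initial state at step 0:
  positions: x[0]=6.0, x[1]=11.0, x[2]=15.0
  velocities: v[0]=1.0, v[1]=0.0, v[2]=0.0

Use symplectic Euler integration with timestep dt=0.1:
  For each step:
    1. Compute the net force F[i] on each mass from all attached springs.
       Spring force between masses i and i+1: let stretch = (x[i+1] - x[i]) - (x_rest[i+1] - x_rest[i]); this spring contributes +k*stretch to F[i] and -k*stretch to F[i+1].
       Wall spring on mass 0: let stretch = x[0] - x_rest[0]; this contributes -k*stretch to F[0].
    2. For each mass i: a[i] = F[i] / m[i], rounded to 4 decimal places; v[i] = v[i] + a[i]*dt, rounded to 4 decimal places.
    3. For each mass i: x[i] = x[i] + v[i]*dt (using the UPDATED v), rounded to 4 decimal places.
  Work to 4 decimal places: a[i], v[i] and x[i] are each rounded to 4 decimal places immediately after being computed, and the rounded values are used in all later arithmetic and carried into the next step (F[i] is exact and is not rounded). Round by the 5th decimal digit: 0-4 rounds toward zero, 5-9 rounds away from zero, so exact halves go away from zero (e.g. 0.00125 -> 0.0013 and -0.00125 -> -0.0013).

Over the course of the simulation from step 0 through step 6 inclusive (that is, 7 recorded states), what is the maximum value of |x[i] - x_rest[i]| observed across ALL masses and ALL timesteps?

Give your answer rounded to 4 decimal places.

Step 0: x=[6.0000 11.0000 15.0000] v=[1.0000 0.0000 0.0000]
Step 1: x=[6.0800 10.9800 15.0100] v=[0.8000 -0.2000 0.1000]
Step 2: x=[6.1364 10.9426 15.0297] v=[0.5640 -0.3740 0.1970]
Step 3: x=[6.1662 10.8908 15.0585] v=[0.2980 -0.5178 0.2883]
Step 4: x=[6.1672 10.8279 15.0957] v=[0.0097 -0.6292 0.3715]
Step 5: x=[6.1380 10.7571 15.1402] v=[-0.2916 -0.7078 0.4447]
Step 6: x=[6.0785 10.6816 15.1908] v=[-0.5954 -0.7550 0.5064]
Max displacement = 1.1672

Answer: 1.1672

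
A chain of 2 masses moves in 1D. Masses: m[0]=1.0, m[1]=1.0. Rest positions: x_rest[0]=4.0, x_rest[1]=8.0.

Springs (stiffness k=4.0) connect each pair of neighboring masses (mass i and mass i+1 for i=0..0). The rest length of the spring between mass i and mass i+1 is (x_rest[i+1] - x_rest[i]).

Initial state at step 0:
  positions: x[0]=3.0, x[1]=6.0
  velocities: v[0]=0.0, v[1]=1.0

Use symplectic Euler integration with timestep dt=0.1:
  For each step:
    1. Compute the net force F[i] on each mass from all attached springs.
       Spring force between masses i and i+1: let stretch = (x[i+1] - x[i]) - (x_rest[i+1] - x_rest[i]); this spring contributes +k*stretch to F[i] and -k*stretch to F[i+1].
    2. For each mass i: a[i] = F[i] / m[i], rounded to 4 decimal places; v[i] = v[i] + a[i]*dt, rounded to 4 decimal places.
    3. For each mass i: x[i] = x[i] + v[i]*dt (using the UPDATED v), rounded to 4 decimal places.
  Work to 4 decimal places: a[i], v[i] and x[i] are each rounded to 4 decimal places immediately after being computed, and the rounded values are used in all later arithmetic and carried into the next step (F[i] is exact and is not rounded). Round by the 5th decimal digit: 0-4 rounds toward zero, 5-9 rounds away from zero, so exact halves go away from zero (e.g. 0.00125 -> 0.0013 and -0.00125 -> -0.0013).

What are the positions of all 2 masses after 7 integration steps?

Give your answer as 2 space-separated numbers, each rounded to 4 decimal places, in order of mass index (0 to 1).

Step 0: x=[3.0000 6.0000] v=[0.0000 1.0000]
Step 1: x=[2.9600 6.1400] v=[-0.4000 1.4000]
Step 2: x=[2.8872 6.3128] v=[-0.7280 1.7280]
Step 3: x=[2.7914 6.5086] v=[-0.9578 1.9578]
Step 4: x=[2.6843 6.7157] v=[-1.0709 2.0709]
Step 5: x=[2.5785 6.9215] v=[-1.0583 2.0583]
Step 6: x=[2.4864 7.1136] v=[-0.9211 1.9211]
Step 7: x=[2.4194 7.2806] v=[-0.6702 1.6702]

Answer: 2.4194 7.2806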